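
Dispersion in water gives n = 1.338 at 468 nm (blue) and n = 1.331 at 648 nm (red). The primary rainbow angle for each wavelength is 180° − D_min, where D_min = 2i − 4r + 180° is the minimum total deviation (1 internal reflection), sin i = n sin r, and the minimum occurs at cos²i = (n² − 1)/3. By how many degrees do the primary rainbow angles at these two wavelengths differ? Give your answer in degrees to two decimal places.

1.01°

At 468 nm (n = 1.338): cos²i = 0.26341 → i = 59.120°, r = 39.899°, D_min = 138.643°, rainbow angle = 41.357°.
At 648 nm (n = 1.331): cos²i = 0.25719 → i = 59.527°, r = 40.356°, D_min = 137.630°, rainbow angle = 42.370°.
Angular width = |41.357° − 42.370°| = 1.013°.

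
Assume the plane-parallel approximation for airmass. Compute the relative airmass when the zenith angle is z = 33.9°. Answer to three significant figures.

1.20

X = sec z = 1/cos 33.9° = 1/0.8300 = 1.2048.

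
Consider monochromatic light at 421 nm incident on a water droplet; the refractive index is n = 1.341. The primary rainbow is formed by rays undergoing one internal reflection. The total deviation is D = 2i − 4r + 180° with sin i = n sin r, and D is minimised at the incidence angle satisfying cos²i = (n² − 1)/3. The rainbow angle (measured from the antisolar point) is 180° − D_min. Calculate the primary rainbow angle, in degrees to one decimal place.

40.9°

cos²i = (1.79828 − 1)/3 = 0.26609; i = arccos(0.51584) = 58.946°.
sin r = sin 58.946°/1.341 = 0.63884; r = 39.705°.
D_min = 2·58.946° − 4·39.705° + 180° = 139.071°.
Rainbow angle = 180° − D_min = 40.929°.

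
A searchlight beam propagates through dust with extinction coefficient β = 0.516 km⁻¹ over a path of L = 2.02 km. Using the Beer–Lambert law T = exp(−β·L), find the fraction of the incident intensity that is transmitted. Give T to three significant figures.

τ = β·L = 0.516 × 2.02 = 1.0423.
T = exp(−1.0423) = 0.3526.

0.353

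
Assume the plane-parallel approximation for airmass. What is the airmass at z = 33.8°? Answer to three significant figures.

X = sec z = 1/cos 33.8° = 1/0.8310 = 1.2034.

1.20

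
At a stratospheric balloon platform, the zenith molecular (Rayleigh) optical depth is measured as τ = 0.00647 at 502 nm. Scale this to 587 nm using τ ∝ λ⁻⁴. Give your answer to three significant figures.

τ(587 nm) = τ(502 nm) × (502/587)⁴ = 0.00647 × (0.8552)⁴ = 0.00647 × 0.5349 = 0.0035.

0.00346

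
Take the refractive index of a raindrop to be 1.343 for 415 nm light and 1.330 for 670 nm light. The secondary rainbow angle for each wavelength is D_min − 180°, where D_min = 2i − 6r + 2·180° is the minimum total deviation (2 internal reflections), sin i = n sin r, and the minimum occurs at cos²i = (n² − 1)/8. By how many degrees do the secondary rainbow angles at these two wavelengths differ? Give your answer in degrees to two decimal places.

3.38°

At 415 nm (n = 1.343): cos²i = 0.10046 → i = 71.522°, r = 44.928°, D_min = 233.478°, rainbow angle = 53.478°.
At 670 nm (n = 1.330): cos²i = 0.09611 → i = 71.940°, r = 45.630°, D_min = 230.101°, rainbow angle = 50.101°.
Angular width = |53.478° − 50.101°| = 3.377°.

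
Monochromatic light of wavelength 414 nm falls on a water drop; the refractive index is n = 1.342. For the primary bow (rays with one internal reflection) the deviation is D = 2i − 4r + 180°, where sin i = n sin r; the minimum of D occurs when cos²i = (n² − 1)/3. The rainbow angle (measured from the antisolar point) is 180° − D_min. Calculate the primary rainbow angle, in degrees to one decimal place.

40.8°

cos²i = (1.80096 − 1)/3 = 0.26699; i = arccos(0.51671) = 58.888°.
sin r = sin 58.888°/1.342 = 0.63797; r = 39.641°.
D_min = 2·58.888° − 4·39.641° + 180° = 139.213°.
Rainbow angle = 180° − D_min = 40.787°.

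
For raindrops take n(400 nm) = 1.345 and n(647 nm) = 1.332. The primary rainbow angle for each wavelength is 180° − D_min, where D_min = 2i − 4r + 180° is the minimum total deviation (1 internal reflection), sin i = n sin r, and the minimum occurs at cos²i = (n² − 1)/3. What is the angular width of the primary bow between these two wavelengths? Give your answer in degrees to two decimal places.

At 400 nm (n = 1.345): cos²i = 0.26967 → i = 58.715°, r = 39.448°, D_min = 139.635°, rainbow angle = 40.365°.
At 647 nm (n = 1.332): cos²i = 0.25807 → i = 59.469°, r = 40.290°, D_min = 137.776°, rainbow angle = 42.224°.
Angular width = |40.365° − 42.224°| = 1.859°.

1.86°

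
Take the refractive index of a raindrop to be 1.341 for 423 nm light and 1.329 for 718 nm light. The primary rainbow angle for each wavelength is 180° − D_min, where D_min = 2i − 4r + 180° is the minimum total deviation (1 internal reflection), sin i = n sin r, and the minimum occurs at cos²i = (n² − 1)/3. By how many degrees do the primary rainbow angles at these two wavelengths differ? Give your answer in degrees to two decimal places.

At 423 nm (n = 1.341): cos²i = 0.26609 → i = 58.946°, r = 39.705°, D_min = 139.071°, rainbow angle = 40.929°.
At 718 nm (n = 1.329): cos²i = 0.25541 → i = 59.643°, r = 40.487°, D_min = 137.337°, rainbow angle = 42.663°.
Angular width = |40.929° − 42.663°| = 1.735°.

1.73°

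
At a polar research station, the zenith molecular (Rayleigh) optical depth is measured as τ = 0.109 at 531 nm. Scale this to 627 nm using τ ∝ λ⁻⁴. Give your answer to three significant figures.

0.0561

τ(627 nm) = τ(531 nm) × (531/627)⁴ = 0.109 × (0.8469)⁴ = 0.109 × 0.5144 = 0.0561.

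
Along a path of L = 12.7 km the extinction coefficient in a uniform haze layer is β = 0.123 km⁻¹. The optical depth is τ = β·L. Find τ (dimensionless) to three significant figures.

τ = β·L = 0.123 × 12.7 = 1.5621.

1.56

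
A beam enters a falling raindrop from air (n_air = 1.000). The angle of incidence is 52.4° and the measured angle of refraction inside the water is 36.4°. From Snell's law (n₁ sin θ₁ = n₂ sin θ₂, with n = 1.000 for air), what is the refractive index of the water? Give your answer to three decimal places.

1.335

n = sin θ_i / sin θ_r = sin 52.4° / sin 36.4° = 0.7923 / 0.5934 = 1.3351.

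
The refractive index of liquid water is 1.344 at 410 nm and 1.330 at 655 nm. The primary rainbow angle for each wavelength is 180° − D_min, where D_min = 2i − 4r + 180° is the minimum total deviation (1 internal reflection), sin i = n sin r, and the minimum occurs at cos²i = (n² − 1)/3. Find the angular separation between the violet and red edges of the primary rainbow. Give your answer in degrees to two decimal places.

2.01°

At 410 nm (n = 1.344): cos²i = 0.26878 → i = 58.772°, r = 39.512°, D_min = 139.495°, rainbow angle = 40.505°.
At 655 nm (n = 1.330): cos²i = 0.25630 → i = 59.585°, r = 40.422°, D_min = 137.484°, rainbow angle = 42.516°.
Angular width = |40.505° − 42.516°| = 2.011°.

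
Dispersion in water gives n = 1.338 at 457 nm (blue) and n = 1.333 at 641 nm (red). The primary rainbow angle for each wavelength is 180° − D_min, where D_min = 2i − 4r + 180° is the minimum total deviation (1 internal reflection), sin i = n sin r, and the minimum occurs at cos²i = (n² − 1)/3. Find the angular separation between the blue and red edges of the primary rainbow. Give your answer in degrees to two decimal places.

At 457 nm (n = 1.338): cos²i = 0.26341 → i = 59.120°, r = 39.899°, D_min = 138.643°, rainbow angle = 41.357°.
At 641 nm (n = 1.333): cos²i = 0.25896 → i = 59.410°, r = 40.225°, D_min = 137.922°, rainbow angle = 42.078°.
Angular width = |41.357° − 42.078°| = 0.722°.

0.72°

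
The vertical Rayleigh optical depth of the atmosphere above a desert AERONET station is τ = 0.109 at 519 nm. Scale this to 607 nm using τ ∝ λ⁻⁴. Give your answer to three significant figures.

τ(607 nm) = τ(519 nm) × (519/607)⁴ = 0.109 × (0.8550)⁴ = 0.109 × 0.5345 = 0.0583.

0.0583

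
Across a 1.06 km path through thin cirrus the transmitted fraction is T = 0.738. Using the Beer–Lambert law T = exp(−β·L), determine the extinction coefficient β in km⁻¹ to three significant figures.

0.287 km⁻¹

Beer–Lambert: T = exp(−βL) ⇒ β = −ln(T)/L = −ln(0.738)/1.06 = 0.3038/1.06 = 0.2866 km⁻¹.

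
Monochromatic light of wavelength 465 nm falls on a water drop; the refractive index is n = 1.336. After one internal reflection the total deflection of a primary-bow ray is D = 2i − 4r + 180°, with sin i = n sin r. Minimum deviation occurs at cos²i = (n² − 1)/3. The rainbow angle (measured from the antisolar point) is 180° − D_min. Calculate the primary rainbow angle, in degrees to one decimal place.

41.6°

cos²i = (1.78490 − 1)/3 = 0.26163; i = arccos(0.51150) = 59.236°.
sin r = sin 59.236°/1.336 = 0.64318; r = 40.029°.
D_min = 2·59.236° − 4·40.029° + 180° = 138.356°.
Rainbow angle = 180° − D_min = 41.644°.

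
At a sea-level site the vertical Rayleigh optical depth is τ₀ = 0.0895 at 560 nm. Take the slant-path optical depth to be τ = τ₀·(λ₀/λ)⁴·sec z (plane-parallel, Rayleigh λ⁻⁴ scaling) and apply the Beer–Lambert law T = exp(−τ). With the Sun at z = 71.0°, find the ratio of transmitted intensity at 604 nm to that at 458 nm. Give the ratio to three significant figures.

Airmass: sec 71.0° = 3.0716.
τ(604 nm) = 0.0895 × (560/604)⁴ × 3.0716 = 0.0895 × 0.7389 × 3.0716 = 0.2031.
τ(458 nm) = 0.0895 × (560/458)⁴ × 3.0716 = 0.0895 × 2.2351 × 3.0716 = 0.6144.
T(604)/T(458) = exp(τ_B − τ_A) = exp(0.4113) = 1.5088.

1.51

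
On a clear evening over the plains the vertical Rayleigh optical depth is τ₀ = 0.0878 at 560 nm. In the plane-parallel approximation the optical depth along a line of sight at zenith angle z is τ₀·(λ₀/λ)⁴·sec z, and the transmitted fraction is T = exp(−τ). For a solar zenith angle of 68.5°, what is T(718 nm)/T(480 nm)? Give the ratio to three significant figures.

1.43

Airmass: sec 68.5° = 2.7285.
τ(718 nm) = 0.0878 × (560/718)⁴ × 2.7285 = 0.0878 × 0.3700 × 2.7285 = 0.0886.
τ(480 nm) = 0.0878 × (560/480)⁴ × 2.7285 = 0.0878 × 1.8526 × 2.7285 = 0.4438.
T(718)/T(480) = exp(τ_B − τ_A) = exp(0.3552) = 1.4264.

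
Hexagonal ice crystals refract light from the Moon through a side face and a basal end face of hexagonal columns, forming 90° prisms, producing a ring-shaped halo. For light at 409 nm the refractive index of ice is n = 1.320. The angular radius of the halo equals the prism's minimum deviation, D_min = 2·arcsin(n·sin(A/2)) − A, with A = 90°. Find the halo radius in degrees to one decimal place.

n·sin(A/2) = 1.320 × sin 45° = 1.320 × 0.7071 = 0.9334.
D_min = 2·arcsin(0.9334) − 90° = 2 × 68.968° − 90° = 47.936°.

47.9°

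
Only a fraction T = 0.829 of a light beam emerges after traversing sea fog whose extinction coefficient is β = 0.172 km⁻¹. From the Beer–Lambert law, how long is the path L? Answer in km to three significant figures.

1.09 km

Beer–Lambert: T = exp(−βL) ⇒ L = −ln(T)/β = −ln(0.829)/0.172 = 0.1875/0.172 = 1.09 km.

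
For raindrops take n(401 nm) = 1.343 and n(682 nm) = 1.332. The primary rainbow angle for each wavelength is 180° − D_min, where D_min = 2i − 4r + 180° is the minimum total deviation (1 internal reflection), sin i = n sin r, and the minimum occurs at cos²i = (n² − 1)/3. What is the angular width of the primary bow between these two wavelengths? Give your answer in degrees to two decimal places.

At 401 nm (n = 1.343): cos²i = 0.26788 → i = 58.830°, r = 39.577°, D_min = 139.354°, rainbow angle = 40.646°.
At 682 nm (n = 1.332): cos²i = 0.25807 → i = 59.469°, r = 40.290°, D_min = 137.776°, rainbow angle = 42.224°.
Angular width = |40.646° − 42.224°| = 1.578°.

1.58°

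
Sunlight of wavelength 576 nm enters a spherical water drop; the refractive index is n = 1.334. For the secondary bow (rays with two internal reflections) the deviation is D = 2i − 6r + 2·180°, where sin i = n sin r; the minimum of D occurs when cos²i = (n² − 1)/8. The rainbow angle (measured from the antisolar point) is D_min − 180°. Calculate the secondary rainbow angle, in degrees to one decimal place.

51.2°

cos²i = (1.77956 − 1)/8 = 0.09744; i = arccos(0.31216) = 71.810°.
sin r = sin 71.810°/1.334 = 0.71217; r = 45.411°.
D_min = 2·71.810° − 6·45.411° + 360° = 231.153°.
Rainbow angle = D_min − 180° = 51.153°.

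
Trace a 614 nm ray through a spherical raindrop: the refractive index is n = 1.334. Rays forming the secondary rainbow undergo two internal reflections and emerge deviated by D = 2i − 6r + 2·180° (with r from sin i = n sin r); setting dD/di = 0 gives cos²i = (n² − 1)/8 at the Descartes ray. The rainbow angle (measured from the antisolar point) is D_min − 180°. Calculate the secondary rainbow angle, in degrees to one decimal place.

cos²i = (1.77956 − 1)/8 = 0.09744; i = arccos(0.31216) = 71.810°.
sin r = sin 71.810°/1.334 = 0.71217; r = 45.411°.
D_min = 2·71.810° − 6·45.411° + 360° = 231.153°.
Rainbow angle = D_min − 180° = 51.153°.

51.2°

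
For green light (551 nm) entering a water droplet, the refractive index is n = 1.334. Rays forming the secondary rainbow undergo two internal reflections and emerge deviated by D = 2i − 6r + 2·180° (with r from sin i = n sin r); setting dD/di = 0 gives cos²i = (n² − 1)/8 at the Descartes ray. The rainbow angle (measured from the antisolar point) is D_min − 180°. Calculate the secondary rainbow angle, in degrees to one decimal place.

cos²i = (1.77956 − 1)/8 = 0.09744; i = arccos(0.31216) = 71.810°.
sin r = sin 71.810°/1.334 = 0.71217; r = 45.411°.
D_min = 2·71.810° − 6·45.411° + 360° = 231.153°.
Rainbow angle = D_min − 180° = 51.153°.

51.2°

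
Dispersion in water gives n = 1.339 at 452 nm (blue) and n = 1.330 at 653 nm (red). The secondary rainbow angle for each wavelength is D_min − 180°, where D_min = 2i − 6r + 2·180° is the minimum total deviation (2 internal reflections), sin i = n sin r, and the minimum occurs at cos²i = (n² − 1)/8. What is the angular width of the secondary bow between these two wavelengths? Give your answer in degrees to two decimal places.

At 452 nm (n = 1.339): cos²i = 0.09912 → i = 71.650°, r = 45.141°, D_min = 232.451°, rainbow angle = 52.451°.
At 653 nm (n = 1.330): cos²i = 0.09611 → i = 71.940°, r = 45.630°, D_min = 230.101°, rainbow angle = 50.101°.
Angular width = |52.451° − 50.101°| = 2.350°.

2.35°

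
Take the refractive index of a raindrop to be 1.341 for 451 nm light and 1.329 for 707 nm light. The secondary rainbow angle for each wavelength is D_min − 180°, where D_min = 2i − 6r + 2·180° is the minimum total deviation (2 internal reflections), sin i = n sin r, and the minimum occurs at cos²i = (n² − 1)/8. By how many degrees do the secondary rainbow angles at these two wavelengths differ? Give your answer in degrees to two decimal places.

3.13°

At 451 nm (n = 1.341): cos²i = 0.09979 → i = 71.586°, r = 45.034°, D_min = 232.966°, rainbow angle = 52.966°.
At 707 nm (n = 1.329): cos²i = 0.09578 → i = 71.972°, r = 45.685°, D_min = 229.837°, rainbow angle = 49.837°.
Angular width = |52.966° − 49.837°| = 3.129°.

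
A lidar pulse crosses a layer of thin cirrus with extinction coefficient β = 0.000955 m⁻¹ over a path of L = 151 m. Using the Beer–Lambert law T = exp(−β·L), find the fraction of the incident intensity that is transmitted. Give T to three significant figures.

0.866

τ = β·L = 0.000955 × 151 = 0.1442.
T = exp(−0.1442) = 0.8657.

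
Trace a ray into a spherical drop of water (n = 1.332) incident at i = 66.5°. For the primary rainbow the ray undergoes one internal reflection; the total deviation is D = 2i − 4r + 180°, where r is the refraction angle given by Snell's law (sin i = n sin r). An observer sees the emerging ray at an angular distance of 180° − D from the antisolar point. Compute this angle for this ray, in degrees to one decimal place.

41.0°

sin r = sin 66.5° / 1.332 = 0.9171/1.332 = 0.6885; r = 43.51°.
D = 2·66.5° − 4·43.51° + 180° = 133.00° − 174.04° + 180° = 138.96°.
Angle from antisolar point = 180° − D = 41.04°.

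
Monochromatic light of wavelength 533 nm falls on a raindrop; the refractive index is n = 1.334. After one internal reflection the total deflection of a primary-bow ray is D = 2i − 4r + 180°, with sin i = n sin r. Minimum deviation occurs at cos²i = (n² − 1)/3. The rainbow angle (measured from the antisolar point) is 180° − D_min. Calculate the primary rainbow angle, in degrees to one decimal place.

cos²i = (1.77956 − 1)/3 = 0.25985; i = arccos(0.50976) = 59.352°.
sin r = sin 59.352°/1.334 = 0.64492; r = 40.159°.
D_min = 2·59.352° − 4·40.159° + 180° = 138.067°.
Rainbow angle = 180° − D_min = 41.933°.

41.9°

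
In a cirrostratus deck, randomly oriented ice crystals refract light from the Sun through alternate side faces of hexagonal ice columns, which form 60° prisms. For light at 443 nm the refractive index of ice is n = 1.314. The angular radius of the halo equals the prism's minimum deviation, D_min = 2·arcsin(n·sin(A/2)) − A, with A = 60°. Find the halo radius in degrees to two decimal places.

n·sin(A/2) = 1.314 × sin 30° = 1.314 × 0.5000 = 0.6570.
D_min = 2·arcsin(0.6570) − 60° = 2 × 41.071° − 60° = 22.143°.

22.14°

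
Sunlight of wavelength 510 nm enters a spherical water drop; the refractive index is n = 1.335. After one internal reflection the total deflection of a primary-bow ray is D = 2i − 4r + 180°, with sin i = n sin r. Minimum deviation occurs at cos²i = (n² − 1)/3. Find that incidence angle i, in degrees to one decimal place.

59.3°

cos²i = (1.335² − 1)/3 = (1.78222 − 1)/3 = 0.26074.
cos i = 0.51063, so i = 59.294°.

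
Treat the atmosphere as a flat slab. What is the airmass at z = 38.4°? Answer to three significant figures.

1.28

X = sec z = 1/cos 38.4° = 1/0.7837 = 1.2760.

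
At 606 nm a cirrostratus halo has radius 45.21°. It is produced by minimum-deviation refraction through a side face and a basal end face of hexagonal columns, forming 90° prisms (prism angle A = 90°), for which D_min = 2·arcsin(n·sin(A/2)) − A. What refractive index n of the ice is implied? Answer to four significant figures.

Rearranging: n = sin((D_min + A)/2) / sin(A/2).
(D_min + A)/2 = (45.21° + 90°)/2 = 67.605°.
n = sin 67.605° / sin 45° = 0.9246 / 0.7071 = 1.3076.

1.308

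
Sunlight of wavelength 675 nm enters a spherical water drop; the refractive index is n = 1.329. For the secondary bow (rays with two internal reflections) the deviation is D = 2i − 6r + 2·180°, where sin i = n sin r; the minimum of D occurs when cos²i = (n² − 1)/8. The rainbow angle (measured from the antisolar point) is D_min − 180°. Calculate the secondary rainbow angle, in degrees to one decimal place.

49.8°

cos²i = (1.76624 − 1)/8 = 0.09578; i = arccos(0.30948) = 71.972°.
sin r = sin 71.972°/1.329 = 0.71550; r = 45.685°.
D_min = 2·71.972° − 6·45.685° + 360° = 229.837°.
Rainbow angle = D_min − 180° = 49.837°.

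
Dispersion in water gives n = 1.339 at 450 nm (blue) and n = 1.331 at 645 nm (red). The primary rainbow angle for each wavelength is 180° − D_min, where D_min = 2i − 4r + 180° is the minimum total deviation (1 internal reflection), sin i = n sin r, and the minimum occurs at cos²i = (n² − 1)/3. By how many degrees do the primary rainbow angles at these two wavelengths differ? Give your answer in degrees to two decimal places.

1.16°

At 450 nm (n = 1.339): cos²i = 0.26431 → i = 59.062°, r = 39.834°, D_min = 138.786°, rainbow angle = 41.214°.
At 645 nm (n = 1.331): cos²i = 0.25719 → i = 59.527°, r = 40.356°, D_min = 137.630°, rainbow angle = 42.370°.
Angular width = |41.214° − 42.370°| = 1.156°.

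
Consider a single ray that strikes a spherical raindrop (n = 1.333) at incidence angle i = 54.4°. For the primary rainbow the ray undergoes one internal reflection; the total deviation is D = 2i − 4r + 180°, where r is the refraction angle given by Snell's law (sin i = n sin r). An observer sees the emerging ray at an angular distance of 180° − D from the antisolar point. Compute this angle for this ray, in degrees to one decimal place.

sin r = sin 54.4° / 1.333 = 0.8131/1.333 = 0.6100; r = 37.59°.
D = 2·54.4° − 4·37.59° + 180° = 108.80° − 150.35° + 180° = 138.45°.
Angle from antisolar point = 180° − D = 41.55°.

41.6°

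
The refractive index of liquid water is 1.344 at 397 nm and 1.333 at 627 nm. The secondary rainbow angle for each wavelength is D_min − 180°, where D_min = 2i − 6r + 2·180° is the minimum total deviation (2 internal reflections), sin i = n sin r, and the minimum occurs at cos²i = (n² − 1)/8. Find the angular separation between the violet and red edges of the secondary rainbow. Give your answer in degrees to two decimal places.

At 397 nm (n = 1.344): cos²i = 0.10079 → i = 71.490°, r = 44.874°, D_min = 233.733°, rainbow angle = 53.733°.
At 627 nm (n = 1.333): cos²i = 0.09711 → i = 71.843°, r = 45.466°, D_min = 230.891°, rainbow angle = 50.891°.
Angular width = |53.733° − 50.891°| = 2.842°.

2.84°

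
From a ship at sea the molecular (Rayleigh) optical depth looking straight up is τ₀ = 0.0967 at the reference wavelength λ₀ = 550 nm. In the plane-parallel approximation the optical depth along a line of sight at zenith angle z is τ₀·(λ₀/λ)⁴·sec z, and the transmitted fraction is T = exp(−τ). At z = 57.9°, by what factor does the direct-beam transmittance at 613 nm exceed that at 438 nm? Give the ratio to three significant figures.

Airmass: sec 57.9° = 1.8818.
τ(613 nm) = 0.0967 × (550/613)⁴ × 1.8818 = 0.0967 × 0.6481 × 1.8818 = 0.1179.
τ(438 nm) = 0.0967 × (550/438)⁴ × 1.8818 = 0.0967 × 2.4863 × 1.8818 = 0.4524.
T(613)/T(438) = exp(τ_B − τ_A) = exp(0.3345) = 1.3973.

1.40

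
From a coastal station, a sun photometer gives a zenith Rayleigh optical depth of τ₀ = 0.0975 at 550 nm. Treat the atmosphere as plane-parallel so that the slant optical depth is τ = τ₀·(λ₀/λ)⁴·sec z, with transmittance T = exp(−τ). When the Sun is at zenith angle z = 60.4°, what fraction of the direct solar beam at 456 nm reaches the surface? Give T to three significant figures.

0.659

sec 60.4° = 2.0245.
τ = 0.0975 × (550/456)⁴ × 2.0245 = 0.0975 × 2.1164 × 2.0245 = 0.4178.
T = exp(−0.4178) = 0.6585.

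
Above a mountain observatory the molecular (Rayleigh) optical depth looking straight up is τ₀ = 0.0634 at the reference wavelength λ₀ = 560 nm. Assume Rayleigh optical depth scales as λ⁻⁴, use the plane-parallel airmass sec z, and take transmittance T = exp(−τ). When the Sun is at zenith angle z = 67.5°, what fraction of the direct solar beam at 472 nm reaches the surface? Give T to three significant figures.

sec 67.5° = 2.6131.
τ = 0.0634 × (560/472)⁴ × 2.6131 = 0.0634 × 1.9815 × 2.6131 = 0.3283.
T = exp(−0.3283) = 0.7202.

0.720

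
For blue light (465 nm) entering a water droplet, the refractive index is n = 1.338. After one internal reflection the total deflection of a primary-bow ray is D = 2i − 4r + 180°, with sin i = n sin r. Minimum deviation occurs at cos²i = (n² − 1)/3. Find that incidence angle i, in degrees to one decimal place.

59.1°

cos²i = (1.338² − 1)/3 = (1.79024 − 1)/3 = 0.26341.
cos i = 0.51324, so i = 59.120°.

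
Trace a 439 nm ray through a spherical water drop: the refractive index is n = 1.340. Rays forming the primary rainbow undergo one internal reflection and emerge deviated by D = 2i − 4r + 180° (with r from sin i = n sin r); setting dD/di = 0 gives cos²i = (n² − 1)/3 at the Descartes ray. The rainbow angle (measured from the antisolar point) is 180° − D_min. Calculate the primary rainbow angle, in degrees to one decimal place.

cos²i = (1.79560 − 1)/3 = 0.26520; i = arccos(0.51498) = 59.004°.
sin r = sin 59.004°/1.340 = 0.63971; r = 39.770°.
D_min = 2·59.004° − 4·39.770° + 180° = 138.929°.
Rainbow angle = 180° − D_min = 41.071°.

41.1°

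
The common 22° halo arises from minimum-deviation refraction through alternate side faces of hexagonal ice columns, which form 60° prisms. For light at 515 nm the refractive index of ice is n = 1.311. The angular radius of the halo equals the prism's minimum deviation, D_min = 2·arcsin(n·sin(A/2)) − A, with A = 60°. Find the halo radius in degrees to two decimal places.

21.92°

n·sin(A/2) = 1.311 × sin 30° = 1.311 × 0.5000 = 0.6555.
D_min = 2·arcsin(0.6555) − 60° = 2 × 40.958° − 60° = 21.915°.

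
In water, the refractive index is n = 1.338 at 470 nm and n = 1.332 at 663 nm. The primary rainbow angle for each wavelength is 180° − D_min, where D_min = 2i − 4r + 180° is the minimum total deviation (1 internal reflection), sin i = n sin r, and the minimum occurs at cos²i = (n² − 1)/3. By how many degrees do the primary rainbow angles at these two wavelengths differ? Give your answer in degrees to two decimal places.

At 470 nm (n = 1.338): cos²i = 0.26341 → i = 59.120°, r = 39.899°, D_min = 138.643°, rainbow angle = 41.357°.
At 663 nm (n = 1.332): cos²i = 0.25807 → i = 59.469°, r = 40.290°, D_min = 137.776°, rainbow angle = 42.224°.
Angular width = |41.357° − 42.224°| = 0.867°.

0.87°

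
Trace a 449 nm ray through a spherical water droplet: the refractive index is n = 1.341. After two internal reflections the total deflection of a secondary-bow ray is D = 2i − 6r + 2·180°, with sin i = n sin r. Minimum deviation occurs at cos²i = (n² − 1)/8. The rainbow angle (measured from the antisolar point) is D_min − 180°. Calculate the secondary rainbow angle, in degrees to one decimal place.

53.0°

cos²i = (1.79828 − 1)/8 = 0.09979; i = arccos(0.31589) = 71.586°.
sin r = sin 71.586°/1.341 = 0.70753; r = 45.034°.
D_min = 2·71.586° − 6·45.034° + 360° = 232.966°.
Rainbow angle = D_min − 180° = 52.966°.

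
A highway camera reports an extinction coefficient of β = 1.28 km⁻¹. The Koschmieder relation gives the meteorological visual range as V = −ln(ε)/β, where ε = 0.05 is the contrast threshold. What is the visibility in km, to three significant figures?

2.34 km

V = −ln(0.05) / 1.28 = 2.996 / 1.28 = 2.3404 km.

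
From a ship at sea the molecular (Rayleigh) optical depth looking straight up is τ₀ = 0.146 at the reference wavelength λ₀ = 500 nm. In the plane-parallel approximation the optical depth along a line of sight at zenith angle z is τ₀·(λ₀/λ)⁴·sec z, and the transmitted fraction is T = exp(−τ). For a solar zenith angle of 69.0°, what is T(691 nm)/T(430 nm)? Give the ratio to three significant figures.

1.88

Airmass: sec 69.0° = 2.7904.
τ(691 nm) = 0.146 × (500/691)⁴ × 2.7904 = 0.146 × 0.2741 × 2.7904 = 0.1117.
τ(430 nm) = 0.146 × (500/430)⁴ × 2.7904 = 0.146 × 1.8281 × 2.7904 = 0.7448.
T(691)/T(430) = exp(τ_B − τ_A) = exp(0.6331) = 1.8834.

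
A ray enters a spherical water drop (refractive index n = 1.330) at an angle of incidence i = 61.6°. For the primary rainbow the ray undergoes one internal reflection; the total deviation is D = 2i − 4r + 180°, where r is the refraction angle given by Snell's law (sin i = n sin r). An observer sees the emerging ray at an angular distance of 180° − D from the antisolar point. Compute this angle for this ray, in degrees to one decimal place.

42.4°

sin r = sin 61.6° / 1.330 = 0.8796/1.330 = 0.6614; r = 41.41°.
D = 2·61.6° − 4·41.41° + 180° = 123.20° − 165.62° + 180° = 137.58°.
Angle from antisolar point = 180° − D = 42.42°.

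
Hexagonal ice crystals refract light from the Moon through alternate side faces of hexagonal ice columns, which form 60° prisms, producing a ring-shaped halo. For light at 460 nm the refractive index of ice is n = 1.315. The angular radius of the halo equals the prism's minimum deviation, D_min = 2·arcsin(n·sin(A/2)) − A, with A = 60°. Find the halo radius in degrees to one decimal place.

22.2°

n·sin(A/2) = 1.315 × sin 30° = 1.315 × 0.5000 = 0.6575.
D_min = 2·arcsin(0.6575) − 60° = 2 × 41.109° − 60° = 22.219°.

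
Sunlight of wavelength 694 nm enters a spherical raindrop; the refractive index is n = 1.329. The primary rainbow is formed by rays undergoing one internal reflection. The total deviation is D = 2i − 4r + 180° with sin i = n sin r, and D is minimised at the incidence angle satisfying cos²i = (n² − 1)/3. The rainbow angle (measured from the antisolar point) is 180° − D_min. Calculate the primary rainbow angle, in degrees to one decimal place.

cos²i = (1.76624 − 1)/3 = 0.25541; i = arccos(0.50538) = 59.643°.
sin r = sin 59.643°/1.329 = 0.64928; r = 40.487°.
D_min = 2·59.643° − 4·40.487° + 180° = 137.337°.
Rainbow angle = 180° − D_min = 42.663°.

42.7°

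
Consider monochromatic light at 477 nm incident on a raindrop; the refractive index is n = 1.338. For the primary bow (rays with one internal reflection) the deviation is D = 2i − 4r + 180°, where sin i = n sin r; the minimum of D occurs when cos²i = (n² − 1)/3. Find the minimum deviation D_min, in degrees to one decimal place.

cos²i = (1.79024 − 1)/3 = 0.26341; i = arccos(0.51324) = 59.120°.
sin r = sin 59.120°/1.338 = 0.64144; r = 39.899°.
D_min = 2·59.120° − 4·39.899° + 180° = 138.643°.

138.6°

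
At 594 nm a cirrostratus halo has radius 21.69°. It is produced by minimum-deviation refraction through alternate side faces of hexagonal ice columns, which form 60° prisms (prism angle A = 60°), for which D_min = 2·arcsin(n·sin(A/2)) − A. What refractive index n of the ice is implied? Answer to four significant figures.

1.308

Rearranging: n = sin((D_min + A)/2) / sin(A/2).
(D_min + A)/2 = (21.69° + 60°)/2 = 40.845°.
n = sin 40.845° / sin 30° = 0.6540 / 0.5000 = 1.3080.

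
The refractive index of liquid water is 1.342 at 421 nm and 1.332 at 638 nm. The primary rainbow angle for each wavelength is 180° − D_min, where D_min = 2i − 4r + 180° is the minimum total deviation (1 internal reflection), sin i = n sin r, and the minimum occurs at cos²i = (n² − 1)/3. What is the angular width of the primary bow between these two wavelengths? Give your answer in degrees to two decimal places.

1.44°

At 421 nm (n = 1.342): cos²i = 0.26699 → i = 58.888°, r = 39.641°, D_min = 139.213°, rainbow angle = 40.787°.
At 638 nm (n = 1.332): cos²i = 0.25807 → i = 59.469°, r = 40.290°, D_min = 137.776°, rainbow angle = 42.224°.
Angular width = |40.787° − 42.224°| = 1.437°.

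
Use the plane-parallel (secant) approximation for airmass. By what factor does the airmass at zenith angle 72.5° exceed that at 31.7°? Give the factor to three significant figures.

X(72.5°)/X(31.7°) = sec 72.5° / sec 31.7° = cos 31.7° / cos 72.5° = 0.8508/0.3007 = 2.8294.

2.83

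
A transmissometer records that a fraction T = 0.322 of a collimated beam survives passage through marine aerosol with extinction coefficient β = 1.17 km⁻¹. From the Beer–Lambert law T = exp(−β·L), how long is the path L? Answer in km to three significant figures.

0.969 km

Beer–Lambert: T = exp(−βL) ⇒ L = −ln(T)/β = −ln(0.322)/1.17 = 1.1332/1.17 = 0.9686 km.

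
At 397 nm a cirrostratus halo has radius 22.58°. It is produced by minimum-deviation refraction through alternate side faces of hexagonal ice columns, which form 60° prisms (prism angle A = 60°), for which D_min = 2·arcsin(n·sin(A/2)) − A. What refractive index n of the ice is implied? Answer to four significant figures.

1.320

Rearranging: n = sin((D_min + A)/2) / sin(A/2).
(D_min + A)/2 = (22.58° + 60°)/2 = 41.290°.
n = sin 41.290° / sin 30° = 0.6599 / 0.5000 = 1.3197.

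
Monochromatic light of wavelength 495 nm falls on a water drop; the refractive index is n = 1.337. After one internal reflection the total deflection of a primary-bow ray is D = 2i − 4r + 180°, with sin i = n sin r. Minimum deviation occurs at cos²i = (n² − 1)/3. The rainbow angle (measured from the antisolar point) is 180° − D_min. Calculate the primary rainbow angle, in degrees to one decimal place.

cos²i = (1.78757 − 1)/3 = 0.26252; i = arccos(0.51237) = 59.178°.
sin r = sin 59.178°/1.337 = 0.64231; r = 39.964°.
D_min = 2·59.178° − 4·39.964° + 180° = 138.500°.
Rainbow angle = 180° − D_min = 41.500°.

41.5°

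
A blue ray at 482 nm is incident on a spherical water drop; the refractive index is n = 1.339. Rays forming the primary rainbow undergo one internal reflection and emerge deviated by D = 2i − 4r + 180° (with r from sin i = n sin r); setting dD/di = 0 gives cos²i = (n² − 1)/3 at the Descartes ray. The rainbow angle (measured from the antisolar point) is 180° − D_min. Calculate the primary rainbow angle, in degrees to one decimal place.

41.2°

cos²i = (1.79292 − 1)/3 = 0.26431; i = arccos(0.51411) = 59.062°.
sin r = sin 59.062°/1.339 = 0.64057; r = 39.834°.
D_min = 2·59.062° − 4·39.834° + 180° = 138.786°.
Rainbow angle = 180° − D_min = 41.214°.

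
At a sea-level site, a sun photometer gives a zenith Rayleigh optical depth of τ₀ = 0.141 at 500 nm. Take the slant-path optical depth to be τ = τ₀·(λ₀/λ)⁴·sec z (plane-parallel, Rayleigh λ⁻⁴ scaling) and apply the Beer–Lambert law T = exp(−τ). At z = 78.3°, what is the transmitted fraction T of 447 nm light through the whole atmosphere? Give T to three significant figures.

sec 78.3° = 4.9313.
τ = 0.141 × (500/447)⁴ × 4.9313 = 0.141 × 1.5655 × 4.9313 = 1.0885.
T = exp(−1.0885) = 0.3367.

0.337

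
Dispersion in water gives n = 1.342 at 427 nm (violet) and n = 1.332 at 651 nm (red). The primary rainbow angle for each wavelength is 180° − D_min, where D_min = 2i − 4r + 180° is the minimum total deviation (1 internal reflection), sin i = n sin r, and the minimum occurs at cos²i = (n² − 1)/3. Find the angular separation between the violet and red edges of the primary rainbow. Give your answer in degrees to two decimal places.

At 427 nm (n = 1.342): cos²i = 0.26699 → i = 58.888°, r = 39.641°, D_min = 139.213°, rainbow angle = 40.787°.
At 651 nm (n = 1.332): cos²i = 0.25807 → i = 59.469°, r = 40.290°, D_min = 137.776°, rainbow angle = 42.224°.
Angular width = |40.787° − 42.224°| = 1.437°.

1.44°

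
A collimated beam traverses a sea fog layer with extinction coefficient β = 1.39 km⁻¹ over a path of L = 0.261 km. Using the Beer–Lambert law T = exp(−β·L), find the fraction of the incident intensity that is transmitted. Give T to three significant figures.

0.696

τ = β·L = 1.39 × 0.261 = 0.3628.
T = exp(−0.3628) = 0.6957.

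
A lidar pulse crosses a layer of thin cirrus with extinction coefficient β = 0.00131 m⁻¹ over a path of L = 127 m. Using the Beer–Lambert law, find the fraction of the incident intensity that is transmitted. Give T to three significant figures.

τ = β·L = 0.00131 × 127 = 0.1664.
T = exp(−0.1664) = 0.8467.

0.847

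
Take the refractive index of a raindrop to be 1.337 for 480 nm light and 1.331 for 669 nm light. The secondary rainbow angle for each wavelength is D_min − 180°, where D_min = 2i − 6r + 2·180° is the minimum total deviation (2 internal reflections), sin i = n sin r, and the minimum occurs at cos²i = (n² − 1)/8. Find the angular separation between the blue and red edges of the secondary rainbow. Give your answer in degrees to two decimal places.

1.57°

At 480 nm (n = 1.337): cos²i = 0.09845 → i = 71.714°, r = 45.249°, D_min = 231.934°, rainbow angle = 51.934°.
At 669 nm (n = 1.331): cos²i = 0.09645 → i = 71.907°, r = 45.575°, D_min = 230.365°, rainbow angle = 50.365°.
Angular width = |51.934° − 50.365°| = 1.569°.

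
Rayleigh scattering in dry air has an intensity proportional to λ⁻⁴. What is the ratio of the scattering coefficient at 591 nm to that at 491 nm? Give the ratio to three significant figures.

Rayleigh scattering ∝ λ⁻⁴, so the ratio of coefficients is the inverse fourth power of the wavelength ratio.
σ(591)/σ(491) = (491/591)⁴ = (0.8308)⁴ = 0.4764.

0.476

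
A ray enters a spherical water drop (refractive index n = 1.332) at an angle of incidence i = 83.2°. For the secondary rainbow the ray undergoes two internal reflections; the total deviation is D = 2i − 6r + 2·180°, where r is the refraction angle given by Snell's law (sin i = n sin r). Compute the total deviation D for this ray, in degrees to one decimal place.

sin r = sin 83.2° / 1.332 = 0.9930/1.332 = 0.7455; r = 48.20°.
D = 2·83.2° − 6·48.20° + 2·180° = 166.40° − 289.20° + 360° = 237.20°.

237.2°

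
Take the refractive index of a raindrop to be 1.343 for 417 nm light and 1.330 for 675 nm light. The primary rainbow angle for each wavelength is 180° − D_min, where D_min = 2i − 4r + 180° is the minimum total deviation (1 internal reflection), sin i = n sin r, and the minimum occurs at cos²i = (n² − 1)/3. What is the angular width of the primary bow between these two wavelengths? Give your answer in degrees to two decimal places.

1.87°

At 417 nm (n = 1.343): cos²i = 0.26788 → i = 58.830°, r = 39.577°, D_min = 139.354°, rainbow angle = 40.646°.
At 675 nm (n = 1.330): cos²i = 0.25630 → i = 59.585°, r = 40.422°, D_min = 137.484°, rainbow angle = 42.516°.
Angular width = |40.646° − 42.516°| = 1.871°.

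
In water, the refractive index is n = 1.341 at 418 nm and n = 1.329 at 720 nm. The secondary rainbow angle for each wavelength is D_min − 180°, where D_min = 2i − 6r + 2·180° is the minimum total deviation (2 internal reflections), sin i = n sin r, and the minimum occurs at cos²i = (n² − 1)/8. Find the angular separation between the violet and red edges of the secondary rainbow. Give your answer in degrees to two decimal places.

At 418 nm (n = 1.341): cos²i = 0.09979 → i = 71.586°, r = 45.034°, D_min = 232.966°, rainbow angle = 52.966°.
At 720 nm (n = 1.329): cos²i = 0.09578 → i = 71.972°, r = 45.685°, D_min = 229.837°, rainbow angle = 49.837°.
Angular width = |52.966° − 49.837°| = 3.129°.

3.13°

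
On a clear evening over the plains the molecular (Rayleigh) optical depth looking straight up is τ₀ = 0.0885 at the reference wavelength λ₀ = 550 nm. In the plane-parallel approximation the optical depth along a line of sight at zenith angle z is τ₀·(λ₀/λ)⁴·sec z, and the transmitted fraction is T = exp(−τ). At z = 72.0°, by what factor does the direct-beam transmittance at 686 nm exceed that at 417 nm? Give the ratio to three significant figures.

Airmass: sec 72.0° = 3.2361.
τ(686 nm) = 0.0885 × (550/686)⁴ × 3.2361 = 0.0885 × 0.4132 × 3.2361 = 0.1183.
τ(417 nm) = 0.0885 × (550/417)⁴ × 3.2361 = 0.0885 × 3.0263 × 3.2361 = 0.8667.
T(686)/T(417) = exp(τ_B − τ_A) = exp(0.7484) = 2.1135.

2.11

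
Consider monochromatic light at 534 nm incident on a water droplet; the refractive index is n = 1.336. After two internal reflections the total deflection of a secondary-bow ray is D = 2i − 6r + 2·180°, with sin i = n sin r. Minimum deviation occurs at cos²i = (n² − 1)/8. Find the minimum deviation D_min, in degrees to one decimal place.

231.7°

cos²i = (1.78490 − 1)/8 = 0.09811; i = arccos(0.31323) = 71.746°.
sin r = sin 71.746°/1.336 = 0.71084; r = 45.303°.
D_min = 2·71.746° − 6·45.303° + 360° = 231.674°.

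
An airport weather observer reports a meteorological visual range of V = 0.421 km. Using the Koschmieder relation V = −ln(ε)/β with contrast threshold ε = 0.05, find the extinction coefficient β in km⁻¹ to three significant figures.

7.12 km⁻¹

β = −ln(0.05) / V = 2.996 / 0.421 = 7.1158 km⁻¹.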